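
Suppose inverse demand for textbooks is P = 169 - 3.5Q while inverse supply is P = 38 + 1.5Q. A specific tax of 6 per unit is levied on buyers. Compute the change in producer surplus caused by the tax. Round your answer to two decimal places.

-46.08

Pre-tax equilibrium: 169 - 3.5Q = 38 + 1.5Q gives Q* = 26.2, P* = 77.3.
A tax on buyers shifts demand down by 6: (169 - 6) - 3.5Q = 38 + 1.5Q, so Q_t = 25. Buyers pay P_b = 81.5; sellers receive P_s = P_b - 6 = 75.5.
Producers lose the trapezoid between P_s and P* out to Q_t plus the triangle from Q_t to Q*: change in PS = 468.75 - 514.83 = -46.08.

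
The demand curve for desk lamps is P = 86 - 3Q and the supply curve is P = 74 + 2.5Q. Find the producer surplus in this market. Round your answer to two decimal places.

Equilibrium: 86 - 3Q = 74 + 2.5Q, so Q* = 2.1818 and P* = 79.4545.
The supply curve's price intercept is 74, so PS = (1/2)(Q*)(P* - 74) = (1/2)(2.1818)(5.4545) = 5.9504.

5.95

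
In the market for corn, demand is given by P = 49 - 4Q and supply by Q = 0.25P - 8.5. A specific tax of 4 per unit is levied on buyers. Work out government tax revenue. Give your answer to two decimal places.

5.50

Rewriting supply in inverse form: P = 34 + 4Q.
Without the tax, 49 - 4Q = 34 + 4Q so Q* = 1.875 and P* = 41.5.
With the tax, buyers' net willingness to pay falls by 4: (49 - 4) - 4Q = 34 + 4Q, so Q_t = 1.375. Buyers pay P_b = 43.5; sellers receive P_s = P_b - 4 = 39.5.
Revenue is the tax times quantity traded: 4 x 1.375 = 5.5.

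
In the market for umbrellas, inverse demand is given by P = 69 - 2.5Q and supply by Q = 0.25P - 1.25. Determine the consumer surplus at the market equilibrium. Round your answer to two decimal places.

Rewriting supply in inverse form: P = 5 + 4Q.
Equilibrium: 69 - 2.5Q = 5 + 4Q, so Q* = 9.8462 and P* = 44.3846.
Consumer surplus is the triangle under demand above P*: (1/2)(9.8462)(69 - 44.3846) = (1/2)(9.8462)(24.6154) = 121.1834.

121.18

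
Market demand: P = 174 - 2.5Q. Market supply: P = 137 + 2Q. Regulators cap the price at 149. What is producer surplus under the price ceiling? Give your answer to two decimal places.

36.00

Without the control, 174 - 2.5Q = 137 + 2Q so Q* = 8.2222 and P* = 153.4444.
At P = 149, sellers supply (149 - 137)/2 = 6 while buyers want more, so the quantity traded is 6 at price 149.
PS is the triangle above supply below 149: (1/2)(6)(149 - 137) = 36.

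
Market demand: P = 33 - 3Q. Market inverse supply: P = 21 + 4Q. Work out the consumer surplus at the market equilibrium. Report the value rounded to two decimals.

4.41

Setting demand equal to supply, 12 = 7Q, so Q* = 1.7143 and P* = 27.8571.
Consumer surplus is the triangle under demand above P*: (1/2)(1.7143)(33 - 27.8571) = (1/2)(1.7143)(5.1429) = 4.4082.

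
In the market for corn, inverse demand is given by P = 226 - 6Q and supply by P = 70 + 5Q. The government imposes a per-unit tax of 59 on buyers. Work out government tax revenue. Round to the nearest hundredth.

Without the tax, 226 - 6Q = 70 + 5Q so Q* = 14.1818 and P* = 140.9091.
A tax on buyers shifts demand down by 59: (226 - 59) - 6Q = 70 + 5Q, so Q_t = 8.8182. Buyers pay P_b = 173.0909; sellers receive P_s = P_b - 59 = 114.0909.
Revenue is the tax times quantity traded: 59 x 8.8182 = 520.2727.

520.27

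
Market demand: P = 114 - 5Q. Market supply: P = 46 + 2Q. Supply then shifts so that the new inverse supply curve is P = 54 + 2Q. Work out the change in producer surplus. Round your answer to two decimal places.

-20.90

Initial equilibrium: Q_0 = 9.7143, P_0 = 65.4286; CS_0 = (1/2)(9.7143)(48.5714) = 235.9184, PS_0 = (1/2)(9.7143)(19.4286) = 94.3673.
New equilibrium: 114 - 5Q = 54 + 2Q gives Q_1 = 8.5714, P_1 = 71.1429; CS_1 = 183.6735, PS_1 = 73.4694.
Change in producer surplus = 73.4694 - 94.3673 = -20.898.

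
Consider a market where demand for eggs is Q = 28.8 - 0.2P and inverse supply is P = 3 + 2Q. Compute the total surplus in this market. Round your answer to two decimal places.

1420.07

Rewriting demand in inverse form: P = 144 - 5Q.
Set 144 - 5Q = 3 + 2Q, which gives 141 = 7Q, so Q* = 20.1429 and P* = 144 - 5(20.1429) = 43.2857.
CS = (1/2)(20.1429)(100.7143) = 1014.3367 and PS = (1/2)(20.1429)(40.2857) = 405.7347, so total surplus = 1420.0714.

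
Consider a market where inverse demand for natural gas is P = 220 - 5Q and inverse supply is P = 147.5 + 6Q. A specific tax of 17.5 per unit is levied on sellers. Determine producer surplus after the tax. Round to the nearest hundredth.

75.00

Without the tax, 220 - 5Q = 147.5 + 6Q so Q* = 6.5909 and P* = 187.0455.
A tax on sellers shifts supply up by 17.5: 220 - 5Q = 147.5 + 6Q + 17.5, so Q_t = 5. Buyers pay P_b = 195; sellers receive P_s = P_b - 17.5 = 177.5.
PS = (1/2)(Q_t)(P_s - 147.5) = (1/2)(5)(30) = 75.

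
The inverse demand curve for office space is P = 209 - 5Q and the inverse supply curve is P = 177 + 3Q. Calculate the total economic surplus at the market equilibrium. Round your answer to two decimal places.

64.00

Setting demand equal to supply, 32 = 8Q, so Q* = 4 and P* = 189.
Total surplus is the full triangle between the curves from 0 to Q*: (1/2)(4)(209 - 177) = 64.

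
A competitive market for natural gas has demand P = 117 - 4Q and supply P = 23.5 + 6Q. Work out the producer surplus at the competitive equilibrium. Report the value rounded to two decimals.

Set 117 - 4Q = 23.5 + 6Q, which gives 93.5 = 10Q, so Q* = 9.35 and P* = 117 - 4(9.35) = 79.6.
PS is the area between P* and the supply curve from 0 to Q*: (1/2)(9.35)(56.1) = 262.2675.

262.27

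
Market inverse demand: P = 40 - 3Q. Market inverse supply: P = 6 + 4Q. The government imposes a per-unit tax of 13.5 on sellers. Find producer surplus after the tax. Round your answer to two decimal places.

Pre-tax equilibrium: 40 - 3Q = 6 + 4Q gives Q* = 4.8571, P* = 25.4286.
With the tax, sellers need 13.5 more per unit: 40 - 3Q = 6 + 4Q + 13.5, so Q_t = 2.9286. Buyers pay P_b = 31.2143; sellers receive P_s = P_b - 13.5 = 17.7143.
PS = (1/2)(Q_t)(P_s - 6) = (1/2)(2.9286)(11.7143) = 17.1531.

17.15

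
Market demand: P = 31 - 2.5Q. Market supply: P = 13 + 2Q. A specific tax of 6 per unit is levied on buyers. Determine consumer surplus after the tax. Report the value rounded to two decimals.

8.89

Pre-tax equilibrium: 31 - 2.5Q = 13 + 2Q gives Q* = 4, P* = 21.
With the tax, buyers' net willingness to pay falls by 6: (31 - 6) - 2.5Q = 13 + 2Q, so Q_t = 2.6667. Buyers pay P_b = 24.3333; sellers receive P_s = P_b - 6 = 18.3333.
CS = (1/2)(Q_t)(31 - P_b) = (1/2)(2.6667)(6.6667) = 8.8889.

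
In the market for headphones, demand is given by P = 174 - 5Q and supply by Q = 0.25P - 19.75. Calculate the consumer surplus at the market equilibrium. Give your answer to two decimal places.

Rewriting supply in inverse form: P = 79 + 4Q.
Equilibrium: 174 - 5Q = 79 + 4Q, so Q* = 10.5556 and P* = 121.2222.
The demand choke price is 174, so CS = (1/2)(Q*)(174 - P*) = (1/2)(10.5556)(52.7778) = 278.5494.

278.55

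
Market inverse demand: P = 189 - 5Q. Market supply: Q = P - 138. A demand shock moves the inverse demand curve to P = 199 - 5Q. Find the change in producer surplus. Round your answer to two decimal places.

15.56

Rewriting supply in inverse form: P = 138 + Q.
Initial equilibrium: Q_0 = 8.5, P_0 = 146.5; CS_0 = (1/2)(8.5)(42.5) = 180.625, PS_0 = (1/2)(8.5)(8.5) = 36.125.
New equilibrium: 199 - 5Q = 138 + Q gives Q_1 = 10.1667, P_1 = 148.1667; CS_1 = 258.4028, PS_1 = 51.6806.
Change in producer surplus = 51.6806 - 36.125 = 15.5556.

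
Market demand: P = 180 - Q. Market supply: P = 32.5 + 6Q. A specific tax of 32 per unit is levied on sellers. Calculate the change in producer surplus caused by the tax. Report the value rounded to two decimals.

Without the tax, 180 - Q = 32.5 + 6Q so Q* = 21.0714 and P* = 158.9286.
With the tax, sellers need 32 more per unit: 180 - Q = 32.5 + 6Q + 32, so Q_t = 16.5. Buyers pay P_b = 163.5; sellers receive P_s = P_b - 32 = 131.5.
PS falls from (1/2)(21.0714)(126.4286) = 1332.0153 to (1/2)(16.5)(99) = 816.75, a change of -515.2653.

-515.27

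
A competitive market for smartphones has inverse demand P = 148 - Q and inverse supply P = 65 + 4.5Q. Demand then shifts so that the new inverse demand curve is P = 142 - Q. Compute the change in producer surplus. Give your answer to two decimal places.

-71.40

Initial equilibrium: Q_0 = 15.0909, P_0 = 132.9091; CS_0 = (1/2)(15.0909)(15.0909) = 113.8678, PS_0 = (1/2)(15.0909)(67.9091) = 512.405.
New equilibrium: 142 - Q = 65 + 4.5Q gives Q_1 = 14, P_1 = 128; CS_1 = 98, PS_1 = 441.
Change in producer surplus = 441 - 512.405 = -71.405.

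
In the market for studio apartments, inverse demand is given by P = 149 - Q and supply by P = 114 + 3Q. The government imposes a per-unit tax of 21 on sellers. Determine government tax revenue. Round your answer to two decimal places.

73.50

Pre-tax equilibrium: 149 - Q = 114 + 3Q gives Q* = 8.75, P* = 140.25.
With the tax, sellers need 21 more per unit: 149 - Q = 114 + 3Q + 21, so Q_t = 3.5. Buyers pay P_b = 145.5; sellers receive P_s = P_b - 21 = 124.5.
Tax revenue = t x Q_t = 21 x 3.5 = 73.5.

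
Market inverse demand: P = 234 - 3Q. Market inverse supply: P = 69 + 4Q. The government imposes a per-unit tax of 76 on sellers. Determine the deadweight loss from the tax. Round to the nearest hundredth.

412.57

Without the tax, 234 - 3Q = 69 + 4Q so Q* = 23.5714 and P* = 163.2857.
A tax on sellers shifts supply up by 76: 234 - 3Q = 69 + 4Q + 76, so Q_t = 12.7143. Buyers pay P_b = 195.8571; sellers receive P_s = P_b - 76 = 119.8571.
The welfare triangle lost has base Q* - Q_t = 10.8571 and height t = 76, so DWL = (1/2)(10.8571)(76) = 412.5714.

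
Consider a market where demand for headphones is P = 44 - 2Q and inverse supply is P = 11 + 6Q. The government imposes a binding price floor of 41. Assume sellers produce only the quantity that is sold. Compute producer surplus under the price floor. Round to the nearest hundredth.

38.25

Free-market equilibrium: 44 - 2Q = 11 + 6Q gives Q* = 4.125, P* = 35.75.
At P = 41, buyers demand (44 - 41)/2 = 1.5 while sellers would supply more, so the quantity traded is 1.5 at price 41.
The supply price at Q = 1.5 is 20. PS is the trapezoid between 41 and supply over [0, 1.5]: (1/2)[(41 - 11) + (41 - 20)](1.5) = 38.25.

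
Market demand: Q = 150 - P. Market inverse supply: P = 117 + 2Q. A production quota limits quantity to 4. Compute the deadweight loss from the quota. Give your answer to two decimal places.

73.50

Rewriting demand in inverse form: P = 150 - Q.
Without the quota, 150 - Q = 117 + 2Q gives Q* = 11.
At Q = 4 the demand price is 150 - (4) = 146 and the supply price is 117 + 2(4) = 125.
Deadweight loss is the triangle between the curves from 4 to 11: (1/2)(146 - 125)(11 - 4) = 73.5.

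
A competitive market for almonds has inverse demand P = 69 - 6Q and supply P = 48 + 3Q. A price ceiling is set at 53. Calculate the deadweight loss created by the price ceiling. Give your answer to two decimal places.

2.00

Free-market equilibrium: 69 - 6Q = 48 + 3Q gives Q* = 2.3333, P* = 55.
At the ceiling price 53, quantity supplied is (53 - 48)/3 = 1.6667; supply is the short side, so Q = 1.6667 trades at P = 53.
At Q = 1.6667 the demand price is 59 and the supply price is 53. Deadweight loss is the triangle between the curves from 1.6667 to 2.3333: (1/2)(59 - 53)(2.3333 - 1.6667) = 2.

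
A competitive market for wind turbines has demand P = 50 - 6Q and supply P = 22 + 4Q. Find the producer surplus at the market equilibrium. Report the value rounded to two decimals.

Setting demand equal to supply, 28 = 10Q, so Q* = 2.8 and P* = 33.2.
Producer surplus is the triangle above supply below P*: (1/2)(2.8)(33.2 - 22) = (1/2)(2.8)(11.2) = 15.68.

15.68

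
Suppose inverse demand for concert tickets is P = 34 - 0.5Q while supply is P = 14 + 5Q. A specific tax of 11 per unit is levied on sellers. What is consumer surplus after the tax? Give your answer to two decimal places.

Without the tax, 34 - 0.5Q = 14 + 5Q so Q* = 3.6364 and P* = 32.1818.
A tax on sellers shifts supply up by 11: 34 - 0.5Q = 14 + 5Q + 11, so Q_t = 1.6364. Buyers pay P_b = 33.1818; sellers receive P_s = P_b - 11 = 22.1818.
Consumer surplus is the triangle under demand above P_b: (1/2)(1.6364)(34 - 33.1818) = 0.6694.

0.67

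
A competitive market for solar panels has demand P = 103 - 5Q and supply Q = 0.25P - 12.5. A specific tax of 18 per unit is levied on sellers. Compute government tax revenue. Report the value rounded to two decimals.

Rewriting supply in inverse form: P = 50 + 4Q.
Pre-tax equilibrium: 103 - 5Q = 50 + 4Q gives Q* = 5.8889, P* = 73.5556.
A tax on sellers shifts supply up by 18: 103 - 5Q = 50 + 4Q + 18, so Q_t = 3.8889. Buyers pay P_b = 83.5556; sellers receive P_s = P_b - 18 = 65.5556.
Tax revenue = t x Q_t = 18 x 3.8889 = 70.

70.00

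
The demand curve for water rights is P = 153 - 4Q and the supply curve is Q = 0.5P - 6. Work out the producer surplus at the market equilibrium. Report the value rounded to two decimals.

552.25

Rewriting supply in inverse form: P = 12 + 2Q.
Set 153 - 4Q = 12 + 2Q, which gives 141 = 6Q, so Q* = 23.5 and P* = 153 - 4(23.5) = 59.
Producer surplus is the triangle above supply below P*: (1/2)(23.5)(59 - 12) = (1/2)(23.5)(47) = 552.25.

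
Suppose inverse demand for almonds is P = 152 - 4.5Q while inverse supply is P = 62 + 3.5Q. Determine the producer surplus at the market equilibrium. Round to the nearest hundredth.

221.48

Setting demand equal to supply, 90 = 8Q, so Q* = 11.25 and P* = 101.375.
Producer surplus is the triangle above supply below P*: (1/2)(11.25)(101.375 - 62) = (1/2)(11.25)(39.375) = 221.4844.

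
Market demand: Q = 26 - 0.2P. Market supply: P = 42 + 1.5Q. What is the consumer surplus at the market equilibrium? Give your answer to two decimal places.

458.22

Rewriting demand in inverse form: P = 130 - 5Q.
Setting demand equal to supply, 88 = 6.5Q, so Q* = 13.5385 and P* = 62.3077.
CS is the area between the demand curve and P* from 0 to Q*: (1/2)(13.5385)(67.6923) = 458.2249.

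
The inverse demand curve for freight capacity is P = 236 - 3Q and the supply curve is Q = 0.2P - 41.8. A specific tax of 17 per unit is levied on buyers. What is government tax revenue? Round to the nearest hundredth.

Rewriting supply in inverse form: P = 209 + 5Q.
Without the tax, 236 - 3Q = 209 + 5Q so Q* = 3.375 and P* = 225.875.
A tax on buyers shifts demand down by 17: (236 - 17) - 3Q = 209 + 5Q, so Q_t = 1.25. Buyers pay P_b = 232.25; sellers receive P_s = P_b - 17 = 215.25.
Tax revenue = t x Q_t = 17 x 1.25 = 21.25.

21.25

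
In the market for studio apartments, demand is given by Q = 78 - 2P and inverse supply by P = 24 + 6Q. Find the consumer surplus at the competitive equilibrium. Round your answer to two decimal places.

1.33

Rewriting demand in inverse form: P = 39 - 0.5Q.
Setting demand equal to supply, 15 = 6.5Q, so Q* = 2.3077 and P* = 37.8462.
The demand choke price is 39, so CS = (1/2)(Q*)(39 - P*) = (1/2)(2.3077)(1.1538) = 1.3314.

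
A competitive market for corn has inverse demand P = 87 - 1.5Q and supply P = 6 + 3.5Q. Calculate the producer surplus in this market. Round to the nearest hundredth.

459.27

Setting demand equal to supply, 81 = 5Q, so Q* = 16.2 and P* = 62.7.
PS is the area between P* and the supply curve from 0 to Q*: (1/2)(16.2)(56.7) = 459.27.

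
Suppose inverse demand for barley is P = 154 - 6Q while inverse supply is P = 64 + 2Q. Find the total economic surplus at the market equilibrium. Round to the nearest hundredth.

Equilibrium: 154 - 6Q = 64 + 2Q, so Q* = 11.25 and P* = 86.5.
CS = (1/2)(11.25)(67.5) = 379.6875 and PS = (1/2)(11.25)(22.5) = 126.5625, so total surplus = 506.25.

506.25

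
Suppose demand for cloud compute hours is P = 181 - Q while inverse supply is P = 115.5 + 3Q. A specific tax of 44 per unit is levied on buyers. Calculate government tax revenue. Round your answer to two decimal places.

236.50

Without the tax, 181 - Q = 115.5 + 3Q so Q* = 16.375 and P* = 164.625.
A tax on buyers shifts demand down by 44: (181 - 44) - Q = 115.5 + 3Q, so Q_t = 5.375. Buyers pay P_b = 175.625; sellers receive P_s = P_b - 44 = 131.625.
Revenue is the tax times quantity traded: 44 x 5.375 = 236.5.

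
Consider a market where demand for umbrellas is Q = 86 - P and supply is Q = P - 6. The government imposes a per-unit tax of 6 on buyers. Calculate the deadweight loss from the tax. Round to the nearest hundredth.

Rewriting demand in inverse form: P = 86 - Q.
Rewriting supply in inverse form: P = 6 + Q.
Pre-tax equilibrium: 86 - Q = 6 + Q gives Q* = 40, P* = 46.
With the tax, buyers' net willingness to pay falls by 6: (86 - 6) - Q = 6 + Q, so Q_t = 37. Buyers pay P_b = 49; sellers receive P_s = P_b - 6 = 43.
Deadweight loss is the triangle between the curves from Q_t to Q*: (1/2)(40 - 37)(6) = 9.

9.00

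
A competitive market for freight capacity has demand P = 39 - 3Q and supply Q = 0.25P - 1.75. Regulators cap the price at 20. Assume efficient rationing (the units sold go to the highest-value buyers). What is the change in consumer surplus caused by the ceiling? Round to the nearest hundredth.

Rewriting supply in inverse form: P = 7 + 4Q.
Free-market equilibrium: 39 - 3Q = 7 + 4Q gives Q* = 4.5714, P* = 25.2857.
At P = 20, sellers supply (20 - 7)/4 = 3.25 while buyers want more, so the quantity traded is 3.25 at price 20.
CS goes from (1/2)(4.5714)(13.7143) = 31.3469 to 45.9062 (computed as (39 - 20)(3.25) - (1/2)(3)(3.25)^2), a change of 14.5593.

14.56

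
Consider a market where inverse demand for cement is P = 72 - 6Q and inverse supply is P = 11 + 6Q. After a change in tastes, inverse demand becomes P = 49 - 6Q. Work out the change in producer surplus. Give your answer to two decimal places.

Initial equilibrium: Q_0 = 5.0833, P_0 = 41.5; CS_0 = (1/2)(5.0833)(30.5) = 77.5208, PS_0 = (1/2)(5.0833)(30.5) = 77.5208.
New equilibrium: 49 - 6Q = 11 + 6Q gives Q_1 = 3.1667, P_1 = 30; CS_1 = 30.0833, PS_1 = 30.0833.
Change in producer surplus = 30.0833 - 77.5208 = -47.4375.

-47.44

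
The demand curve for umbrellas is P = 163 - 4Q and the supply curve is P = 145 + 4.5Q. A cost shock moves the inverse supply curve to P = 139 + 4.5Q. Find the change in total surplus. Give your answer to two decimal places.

Initial equilibrium: Q_0 = 2.1176, P_0 = 154.5294; CS_0 = (1/2)(2.1176)(8.4706) = 8.9689, PS_0 = (1/2)(2.1176)(9.5294) = 10.09.
New equilibrium: 163 - 4Q = 139 + 4.5Q gives Q_1 = 2.8235, P_1 = 151.7059; CS_1 = 15.9446, PS_1 = 17.9377.
Change in total surplus = (15.9446 + 17.9377) - (8.9689 + 10.09) = 14.8235.

14.82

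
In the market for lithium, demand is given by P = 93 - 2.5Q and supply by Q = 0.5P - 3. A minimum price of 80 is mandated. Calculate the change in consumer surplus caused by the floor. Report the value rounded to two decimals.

-433.42

Rewriting supply in inverse form: P = 6 + 2Q.
Free-market equilibrium: 93 - 2.5Q = 6 + 2Q gives Q* = 19.3333, P* = 44.6667.
At P = 80, buyers demand (93 - 80)/2.5 = 5.2 while sellers would supply more, so the quantity traded is 5.2 at price 80.
CS goes from (1/2)(19.3333)(48.3333) = 467.2222 to 33.8 (computed as (93 - 80)(5.2) - (1/2)(2.5)(5.2)^2), a change of -433.4222.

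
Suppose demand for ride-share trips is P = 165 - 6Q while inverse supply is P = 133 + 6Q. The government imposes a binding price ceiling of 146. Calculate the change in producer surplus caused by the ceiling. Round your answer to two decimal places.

Free-market equilibrium: 165 - 6Q = 133 + 6Q gives Q* = 2.6667, P* = 149.
At P = 146, sellers supply (146 - 133)/6 = 2.1667 while buyers want more, so the quantity traded is 2.1667 at price 146.
PS goes from (1/2)(2.6667)(16) = 21.3333 to 14.0833 (computed as (146 - 133)(2.1667) - (1/2)(6)(2.1667)^2), a change of -7.25.

-7.25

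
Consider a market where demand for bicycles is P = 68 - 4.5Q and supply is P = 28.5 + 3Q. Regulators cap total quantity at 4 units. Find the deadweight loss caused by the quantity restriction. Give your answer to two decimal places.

6.02

Unrestricted equilibrium: Q* = (68 - 28.5)/(4.5 + 3) = 5.2667.
At Q = 4 the demand price is 68 - 4.5(4) = 50 and the supply price is 28.5 + 3(4) = 40.5.
DWL = (1/2)(gap between curves at 4) x (Q* - 4) = (1/2)(9.5)(1.2667) = 6.0167.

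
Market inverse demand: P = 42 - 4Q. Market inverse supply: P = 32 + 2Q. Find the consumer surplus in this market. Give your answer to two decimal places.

5.56

Set 42 - 4Q = 32 + 2Q, which gives 10 = 6Q, so Q* = 1.6667 and P* = 42 - 4(1.6667) = 35.3333.
CS is the area between the demand curve and P* from 0 to Q*: (1/2)(1.6667)(6.6667) = 5.5556.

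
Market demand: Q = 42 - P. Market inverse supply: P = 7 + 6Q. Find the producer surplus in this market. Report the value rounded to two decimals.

75.00

Rewriting demand in inverse form: P = 42 - Q.
Equilibrium: 42 - Q = 7 + 6Q, so Q* = 5 and P* = 37.
Producer surplus is the triangle above supply below P*: (1/2)(5)(37 - 7) = (1/2)(5)(30) = 75.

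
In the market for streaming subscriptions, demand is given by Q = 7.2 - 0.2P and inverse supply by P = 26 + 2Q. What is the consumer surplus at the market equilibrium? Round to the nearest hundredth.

5.10

Rewriting demand in inverse form: P = 36 - 5Q.
Equilibrium: 36 - 5Q = 26 + 2Q, so Q* = 1.4286 and P* = 28.8571.
Consumer surplus is the triangle under demand above P*: (1/2)(1.4286)(36 - 28.8571) = (1/2)(1.4286)(7.1429) = 5.102.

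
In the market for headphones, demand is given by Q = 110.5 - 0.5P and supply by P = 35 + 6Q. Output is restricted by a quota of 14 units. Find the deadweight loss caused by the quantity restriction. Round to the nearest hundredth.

Rewriting demand in inverse form: P = 221 - 2Q.
Without the quota, 221 - 2Q = 35 + 6Q gives Q* = 23.25.
At Q = 14 the demand price is 221 - 2(14) = 193 and the supply price is 35 + 6(14) = 119.
DWL = (1/2)(gap between curves at 14) x (Q* - 14) = (1/2)(74)(9.25) = 342.25.

342.25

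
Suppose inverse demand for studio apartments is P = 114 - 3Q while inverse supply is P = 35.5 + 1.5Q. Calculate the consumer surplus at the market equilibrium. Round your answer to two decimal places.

456.46

Setting demand equal to supply, 78.5 = 4.5Q, so Q* = 17.4444 and P* = 61.6667.
The demand choke price is 114, so CS = (1/2)(Q*)(114 - P*) = (1/2)(17.4444)(52.3333) = 456.463.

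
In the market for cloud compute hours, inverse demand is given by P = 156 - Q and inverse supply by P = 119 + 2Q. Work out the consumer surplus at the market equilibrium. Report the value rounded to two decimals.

Setting demand equal to supply, 37 = 3Q, so Q* = 12.3333 and P* = 143.6667.
The demand choke price is 156, so CS = (1/2)(Q*)(156 - P*) = (1/2)(12.3333)(12.3333) = 76.0556.

76.06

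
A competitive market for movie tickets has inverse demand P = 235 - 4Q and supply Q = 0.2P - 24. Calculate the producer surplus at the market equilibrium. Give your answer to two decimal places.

408.18

Rewriting supply in inverse form: P = 120 + 5Q.
Equilibrium: 235 - 4Q = 120 + 5Q, so Q* = 12.7778 and P* = 183.8889.
PS is the area between P* and the supply curve from 0 to Q*: (1/2)(12.7778)(63.8889) = 408.179.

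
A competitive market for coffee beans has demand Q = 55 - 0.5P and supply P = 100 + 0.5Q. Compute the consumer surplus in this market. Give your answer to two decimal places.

16.00

Rewriting demand in inverse form: P = 110 - 2Q.
Set 110 - 2Q = 100 + 0.5Q, which gives 10 = 2.5Q, so Q* = 4 and P* = 110 - 2(4) = 102.
The demand choke price is 110, so CS = (1/2)(Q*)(110 - P*) = (1/2)(4)(8) = 16.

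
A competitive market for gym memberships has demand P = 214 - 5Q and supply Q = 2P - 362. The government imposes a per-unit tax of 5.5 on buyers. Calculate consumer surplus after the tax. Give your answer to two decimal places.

Rewriting supply in inverse form: P = 181 + 0.5Q.
Without the tax, 214 - 5Q = 181 + 0.5Q so Q* = 6 and P* = 184.
A tax on buyers shifts demand down by 5.5: (214 - 5.5) - 5Q = 181 + 0.5Q, so Q_t = 5. Buyers pay P_b = 189; sellers receive P_s = P_b - 5.5 = 183.5.
Consumer surplus is the triangle under demand above P_b: (1/2)(5)(214 - 189) = 62.5.

62.50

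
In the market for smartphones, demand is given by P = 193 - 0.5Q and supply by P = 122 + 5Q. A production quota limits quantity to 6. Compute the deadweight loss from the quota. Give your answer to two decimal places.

131.27

Without the quota, 193 - 0.5Q = 122 + 5Q gives Q* = 12.9091.
At Q = 6 the demand price is 193 - 0.5(6) = 190 and the supply price is 122 + 5(6) = 152.
Deadweight loss is the triangle between the curves from 6 to 12.9091: (1/2)(190 - 152)(12.9091 - 6) = 131.2727.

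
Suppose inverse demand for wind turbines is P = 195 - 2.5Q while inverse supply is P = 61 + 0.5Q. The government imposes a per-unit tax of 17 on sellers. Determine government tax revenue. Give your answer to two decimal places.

663.00

Pre-tax equilibrium: 195 - 2.5Q = 61 + 0.5Q gives Q* = 44.6667, P* = 83.3333.
A tax on sellers shifts supply up by 17: 195 - 2.5Q = 61 + 0.5Q + 17, so Q_t = 39. Buyers pay P_b = 97.5; sellers receive P_s = P_b - 17 = 80.5.
Tax revenue = t x Q_t = 17 x 39 = 663.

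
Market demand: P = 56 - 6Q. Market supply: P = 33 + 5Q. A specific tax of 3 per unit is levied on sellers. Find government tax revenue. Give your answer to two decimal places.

Pre-tax equilibrium: 56 - 6Q = 33 + 5Q gives Q* = 2.0909, P* = 43.4545.
With the tax, sellers need 3 more per unit: 56 - 6Q = 33 + 5Q + 3, so Q_t = 1.8182. Buyers pay P_b = 45.0909; sellers receive P_s = P_b - 3 = 42.0909.
Tax revenue = t x Q_t = 3 x 1.8182 = 5.4545.

5.45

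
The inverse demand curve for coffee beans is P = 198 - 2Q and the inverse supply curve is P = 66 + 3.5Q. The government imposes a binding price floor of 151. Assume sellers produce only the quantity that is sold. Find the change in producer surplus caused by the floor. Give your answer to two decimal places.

23.06

Without the control, 198 - 2Q = 66 + 3.5Q so Q* = 24 and P* = 150.
At the floor price 151, quantity demanded is (198 - 151)/2 = 23.5; demand is the short side, so Q = 23.5 trades at P = 151.
PS goes from (1/2)(24)(84) = 1008 to 1031.0625 (computed as (151 - 66)(23.5) - (1/2)(3.5)(23.5)^2), a change of 23.0625.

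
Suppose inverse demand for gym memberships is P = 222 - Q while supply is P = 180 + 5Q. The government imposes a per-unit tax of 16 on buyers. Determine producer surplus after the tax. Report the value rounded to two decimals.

46.94

Without the tax, 222 - Q = 180 + 5Q so Q* = 7 and P* = 215.
A tax on buyers shifts demand down by 16: (222 - 16) - Q = 180 + 5Q, so Q_t = 4.3333. Buyers pay P_b = 217.6667; sellers receive P_s = P_b - 16 = 201.6667.
Producer surplus is the triangle above supply below P_s: (1/2)(4.3333)(201.6667 - 180) = 46.9444.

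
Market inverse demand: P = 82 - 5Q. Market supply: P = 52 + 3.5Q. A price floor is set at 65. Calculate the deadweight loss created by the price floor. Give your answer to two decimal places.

Without the control, 82 - 5Q = 52 + 3.5Q so Q* = 3.5294 and P* = 64.3529.
At P = 65, buyers demand (82 - 65)/5 = 3.4 while sellers would supply more, so the quantity traded is 3.4 at price 65.
The lost-trades triangle has base Q* - 3.4 = 0.1294 and height equal to the gap between the curves at Q = 3.4, which is 65 - 63.9 = 1.1. DWL = (1/2)(0.1294)(1.1) = 0.0712.

0.07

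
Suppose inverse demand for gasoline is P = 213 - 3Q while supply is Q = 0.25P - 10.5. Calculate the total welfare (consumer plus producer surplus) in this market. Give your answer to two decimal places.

Rewriting supply in inverse form: P = 42 + 4Q.
Equilibrium: 213 - 3Q = 42 + 4Q, so Q* = 24.4286 and P* = 139.7143.
Total surplus is the full triangle between the curves from 0 to Q*: (1/2)(24.4286)(213 - 42) = 2088.6429.

2088.64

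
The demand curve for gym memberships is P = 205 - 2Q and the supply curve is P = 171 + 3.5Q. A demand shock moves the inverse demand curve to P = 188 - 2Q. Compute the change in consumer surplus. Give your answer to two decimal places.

Initial equilibrium: Q_0 = 6.1818, P_0 = 192.6364; CS_0 = (1/2)(6.1818)(12.3636) = 38.2149, PS_0 = (1/2)(6.1818)(21.6364) = 66.876.
New equilibrium: 188 - 2Q = 171 + 3.5Q gives Q_1 = 3.0909, P_1 = 181.8182; CS_1 = 9.5537, PS_1 = 16.719.
Change in consumer surplus = 9.5537 - 38.2149 = -28.6612.

-28.66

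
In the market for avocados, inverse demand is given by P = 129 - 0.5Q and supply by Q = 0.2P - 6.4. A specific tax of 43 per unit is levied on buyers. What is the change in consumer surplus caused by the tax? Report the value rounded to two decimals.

Rewriting supply in inverse form: P = 32 + 5Q.
Without the tax, 129 - 0.5Q = 32 + 5Q so Q* = 17.6364 and P* = 120.1818.
A tax on buyers shifts demand down by 43: (129 - 43) - 0.5Q = 32 + 5Q, so Q_t = 9.8182. Buyers pay P_b = 124.0909; sellers receive P_s = P_b - 43 = 81.0909.
Consumers lose the trapezoid between P* and P_b out to Q_t plus the triangle from Q_t to Q*: change in CS = 24.0992 - 77.7603 = -53.6612.

-53.66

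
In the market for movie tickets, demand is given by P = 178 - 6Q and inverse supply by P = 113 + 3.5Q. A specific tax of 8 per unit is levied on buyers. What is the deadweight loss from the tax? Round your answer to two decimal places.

3.37

Pre-tax equilibrium: 178 - 6Q = 113 + 3.5Q gives Q* = 6.8421, P* = 136.9474.
A tax on buyers shifts demand down by 8: (178 - 8) - 6Q = 113 + 3.5Q, so Q_t = 6. Buyers pay P_b = 142; sellers receive P_s = P_b - 8 = 134.
Deadweight loss is the triangle between the curves from Q_t to Q*: (1/2)(6.8421 - 6)(8) = 3.3684.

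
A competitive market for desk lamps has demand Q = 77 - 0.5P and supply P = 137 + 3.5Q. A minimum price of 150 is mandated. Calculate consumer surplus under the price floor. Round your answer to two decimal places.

Rewriting demand in inverse form: P = 154 - 2Q.
Without the control, 154 - 2Q = 137 + 3.5Q so Q* = 3.0909 and P* = 147.8182.
At P = 150, buyers demand (154 - 150)/2 = 2 while sellers would supply more, so the quantity traded is 2 at price 150.
CS is the triangle under demand above 150: (1/2)(2)(154 - 150) = 4.

4.00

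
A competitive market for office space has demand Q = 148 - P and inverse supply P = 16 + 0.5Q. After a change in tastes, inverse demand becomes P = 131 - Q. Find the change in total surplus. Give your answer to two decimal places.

-1399.67

Rewriting demand in inverse form: P = 148 - Q.
Initial equilibrium: Q_0 = 88, P_0 = 60; CS_0 = (1/2)(88)(88) = 3872, PS_0 = (1/2)(88)(44) = 1936.
New equilibrium: 131 - Q = 16 + 0.5Q gives Q_1 = 76.6667, P_1 = 54.3333; CS_1 = 2938.8889, PS_1 = 1469.4444.
Change in total surplus = (2938.8889 + 1469.4444) - (3872 + 1936) = -1399.6667.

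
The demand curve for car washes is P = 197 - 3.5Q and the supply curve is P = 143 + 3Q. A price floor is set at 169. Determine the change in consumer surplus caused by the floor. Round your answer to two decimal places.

Free-market equilibrium: 197 - 3.5Q = 143 + 3Q gives Q* = 8.3077, P* = 167.9231.
At P = 169, buyers demand (197 - 169)/3.5 = 8 while sellers would supply more, so the quantity traded is 8 at price 169.
CS goes from (1/2)(8.3077)(29.0769) = 120.7811 to 112 (computed as (197 - 169)(8) - (1/2)(3.5)(8)^2), a change of -8.7811.

-8.78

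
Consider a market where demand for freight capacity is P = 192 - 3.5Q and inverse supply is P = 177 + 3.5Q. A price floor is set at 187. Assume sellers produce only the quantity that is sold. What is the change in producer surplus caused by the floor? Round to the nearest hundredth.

Without the control, 192 - 3.5Q = 177 + 3.5Q so Q* = 2.1429 and P* = 184.5.
At the floor price 187, quantity demanded is (192 - 187)/3.5 = 1.4286; demand is the short side, so Q = 1.4286 trades at P = 187.
PS goes from (1/2)(2.1429)(7.5) = 8.0357 to 10.7143 (computed as (187 - 177)(1.4286) - (1/2)(3.5)(1.4286)^2), a change of 2.6786.

2.68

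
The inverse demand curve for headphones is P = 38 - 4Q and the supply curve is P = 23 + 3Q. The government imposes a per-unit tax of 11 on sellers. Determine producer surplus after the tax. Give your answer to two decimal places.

0.49

Without the tax, 38 - 4Q = 23 + 3Q so Q* = 2.1429 and P* = 29.4286.
With the tax, sellers need 11 more per unit: 38 - 4Q = 23 + 3Q + 11, so Q_t = 0.5714. Buyers pay P_b = 35.7143; sellers receive P_s = P_b - 11 = 24.7143.
PS = (1/2)(Q_t)(P_s - 23) = (1/2)(0.5714)(1.7143) = 0.4898.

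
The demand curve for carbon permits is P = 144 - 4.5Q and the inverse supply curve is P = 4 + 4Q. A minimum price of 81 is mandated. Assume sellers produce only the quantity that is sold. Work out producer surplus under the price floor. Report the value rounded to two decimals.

Without the control, 144 - 4.5Q = 4 + 4Q so Q* = 16.4706 and P* = 69.8824.
At the floor price 81, quantity demanded is (144 - 81)/4.5 = 14; demand is the short side, so Q = 14 trades at P = 81.
The supply price at Q = 14 is 60. PS is the trapezoid between 81 and supply over [0, 14]: (1/2)[(81 - 4) + (81 - 60)](14) = 686.

686.00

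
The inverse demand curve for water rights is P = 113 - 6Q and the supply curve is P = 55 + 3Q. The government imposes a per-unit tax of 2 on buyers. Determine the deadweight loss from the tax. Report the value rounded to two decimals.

Without the tax, 113 - 6Q = 55 + 3Q so Q* = 6.4444 and P* = 74.3333.
With the tax, buyers' net willingness to pay falls by 2: (113 - 2) - 6Q = 55 + 3Q, so Q_t = 6.2222. Buyers pay P_b = 75.6667; sellers receive P_s = P_b - 2 = 73.6667.
Deadweight loss is the triangle between the curves from Q_t to Q*: (1/2)(6.4444 - 6.2222)(2) = 0.2222.

0.22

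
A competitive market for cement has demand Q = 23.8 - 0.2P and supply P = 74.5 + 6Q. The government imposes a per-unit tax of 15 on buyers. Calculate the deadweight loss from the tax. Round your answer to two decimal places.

Rewriting demand in inverse form: P = 119 - 5Q.
Without the tax, 119 - 5Q = 74.5 + 6Q so Q* = 4.0455 and P* = 98.7727.
With the tax, buyers' net willingness to pay falls by 15: (119 - 15) - 5Q = 74.5 + 6Q, so Q_t = 2.6818. Buyers pay P_b = 105.5909; sellers receive P_s = P_b - 15 = 90.5909.
The welfare triangle lost has base Q* - Q_t = 1.3636 and height t = 15, so DWL = (1/2)(1.3636)(15) = 10.2273.

10.23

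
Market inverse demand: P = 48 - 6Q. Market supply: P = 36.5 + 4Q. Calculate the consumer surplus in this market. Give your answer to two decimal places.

3.97

Set 48 - 6Q = 36.5 + 4Q, which gives 11.5 = 10Q, so Q* = 1.15 and P* = 48 - 6(1.15) = 41.1.
CS is the area between the demand curve and P* from 0 to Q*: (1/2)(1.15)(6.9) = 3.9675.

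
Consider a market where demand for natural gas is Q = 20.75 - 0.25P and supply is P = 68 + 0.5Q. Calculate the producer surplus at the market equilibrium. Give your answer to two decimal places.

2.78

Rewriting demand in inverse form: P = 83 - 4Q.
Equilibrium: 83 - 4Q = 68 + 0.5Q, so Q* = 3.3333 and P* = 69.6667.
PS is the area between P* and the supply curve from 0 to Q*: (1/2)(3.3333)(1.6667) = 2.7778.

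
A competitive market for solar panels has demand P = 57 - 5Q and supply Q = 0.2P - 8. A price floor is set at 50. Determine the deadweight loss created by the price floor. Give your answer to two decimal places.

Rewriting supply in inverse form: P = 40 + 5Q.
Free-market equilibrium: 57 - 5Q = 40 + 5Q gives Q* = 1.7, P* = 48.5.
At P = 50, buyers demand (57 - 50)/5 = 1.4 while sellers would supply more, so the quantity traded is 1.4 at price 50.
At Q = 1.4 the demand price is 50 and the supply price is 47. Deadweight loss is the triangle between the curves from 1.4 to 1.7: (1/2)(50 - 47)(1.7 - 1.4) = 0.45.

0.45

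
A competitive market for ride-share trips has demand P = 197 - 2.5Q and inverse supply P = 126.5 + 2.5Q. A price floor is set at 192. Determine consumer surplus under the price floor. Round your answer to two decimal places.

Without the control, 197 - 2.5Q = 126.5 + 2.5Q so Q* = 14.1 and P* = 161.75.
At P = 192, buyers demand (197 - 192)/2.5 = 2 while sellers would supply more, so the quantity traded is 2 at price 192.
CS is the triangle under demand above 192: (1/2)(2)(197 - 192) = 5.

5.00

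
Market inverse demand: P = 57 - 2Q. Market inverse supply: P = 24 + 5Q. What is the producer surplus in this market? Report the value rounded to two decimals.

55.56

Setting demand equal to supply, 33 = 7Q, so Q* = 4.7143 and P* = 47.5714.
PS is the area between P* and the supply curve from 0 to Q*: (1/2)(4.7143)(23.5714) = 55.5612.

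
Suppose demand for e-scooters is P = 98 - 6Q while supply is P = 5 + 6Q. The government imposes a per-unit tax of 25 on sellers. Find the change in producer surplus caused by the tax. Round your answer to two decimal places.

-83.85

Without the tax, 98 - 6Q = 5 + 6Q so Q* = 7.75 and P* = 51.5.
With the tax, sellers need 25 more per unit: 98 - 6Q = 5 + 6Q + 25, so Q_t = 5.6667. Buyers pay P_b = 64; sellers receive P_s = P_b - 25 = 39.
Producers lose the trapezoid between P_s and P* out to Q_t plus the triangle from Q_t to Q*: change in PS = 96.3333 - 180.1875 = -83.8542.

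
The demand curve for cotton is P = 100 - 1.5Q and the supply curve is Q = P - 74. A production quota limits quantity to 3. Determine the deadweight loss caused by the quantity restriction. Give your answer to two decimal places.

Rewriting supply in inverse form: P = 74 + Q.
Without the quota, 100 - 1.5Q = 74 + Q gives Q* = 10.4.
At Q = 3 the demand price is 100 - 1.5(3) = 95.5 and the supply price is 74 + (3) = 77.
Deadweight loss is the triangle between the curves from 3 to 10.4: (1/2)(95.5 - 77)(10.4 - 3) = 68.45.

68.45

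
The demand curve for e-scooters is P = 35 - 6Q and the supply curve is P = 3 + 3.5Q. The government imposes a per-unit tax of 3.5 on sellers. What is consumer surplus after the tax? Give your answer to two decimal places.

27.00

Pre-tax equilibrium: 35 - 6Q = 3 + 3.5Q gives Q* = 3.3684, P* = 14.7895.
A tax on sellers shifts supply up by 3.5: 35 - 6Q = 3 + 3.5Q + 3.5, so Q_t = 3. Buyers pay P_b = 17; sellers receive P_s = P_b - 3.5 = 13.5.
CS = (1/2)(Q_t)(35 - P_b) = (1/2)(3)(18) = 27.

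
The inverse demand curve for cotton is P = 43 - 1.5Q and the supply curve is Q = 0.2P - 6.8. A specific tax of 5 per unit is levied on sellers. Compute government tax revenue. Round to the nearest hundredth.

Rewriting supply in inverse form: P = 34 + 5Q.
Without the tax, 43 - 1.5Q = 34 + 5Q so Q* = 1.3846 and P* = 40.9231.
A tax on sellers shifts supply up by 5: 43 - 1.5Q = 34 + 5Q + 5, so Q_t = 0.6154. Buyers pay P_b = 42.0769; sellers receive P_s = P_b - 5 = 37.0769.
Tax revenue = t x Q_t = 5 x 0.6154 = 3.0769.

3.08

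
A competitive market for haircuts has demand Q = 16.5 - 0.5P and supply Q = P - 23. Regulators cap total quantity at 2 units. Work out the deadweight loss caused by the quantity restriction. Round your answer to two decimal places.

Rewriting demand in inverse form: P = 33 - 2Q.
Rewriting supply in inverse form: P = 23 + Q.
Without the quota, 33 - 2Q = 23 + Q gives Q* = 3.3333.
At Q = 2 the demand price is 33 - 2(2) = 29 and the supply price is 23 + (2) = 25.
Deadweight loss is the triangle between the curves from 2 to 3.3333: (1/2)(29 - 25)(3.3333 - 2) = 2.6667.

2.67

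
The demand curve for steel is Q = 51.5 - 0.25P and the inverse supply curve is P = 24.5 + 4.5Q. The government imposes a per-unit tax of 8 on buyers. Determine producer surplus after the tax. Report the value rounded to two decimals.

937.44

Rewriting demand in inverse form: P = 206 - 4Q.
Without the tax, 206 - 4Q = 24.5 + 4.5Q so Q* = 21.3529 and P* = 120.5882.
A tax on buyers shifts demand down by 8: (206 - 8) - 4Q = 24.5 + 4.5Q, so Q_t = 20.4118. Buyers pay P_b = 124.3529; sellers receive P_s = P_b - 8 = 116.3529.
Producer surplus is the triangle above supply below P_s: (1/2)(20.4118)(116.3529 - 24.5) = 937.4403.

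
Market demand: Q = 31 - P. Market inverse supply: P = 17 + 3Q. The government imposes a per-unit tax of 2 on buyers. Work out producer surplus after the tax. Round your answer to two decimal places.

Rewriting demand in inverse form: P = 31 - Q.
Without the tax, 31 - Q = 17 + 3Q so Q* = 3.5 and P* = 27.5.
With the tax, buyers' net willingness to pay falls by 2: (31 - 2) - Q = 17 + 3Q, so Q_t = 3. Buyers pay P_b = 28; sellers receive P_s = P_b - 2 = 26.
PS = (1/2)(Q_t)(P_s - 17) = (1/2)(3)(9) = 13.5.

13.50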